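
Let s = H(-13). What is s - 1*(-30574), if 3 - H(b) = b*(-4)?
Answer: 30525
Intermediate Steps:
H(b) = 3 + 4*b (H(b) = 3 - b*(-4) = 3 - (-4)*b = 3 + 4*b)
s = -49 (s = 3 + 4*(-13) = 3 - 52 = -49)
s - 1*(-30574) = -49 - 1*(-30574) = -49 + 30574 = 30525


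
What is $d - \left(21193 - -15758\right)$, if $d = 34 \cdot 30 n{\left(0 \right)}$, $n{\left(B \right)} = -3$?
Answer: $-40011$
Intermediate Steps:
$d = -3060$ ($d = 34 \cdot 30 \left(-3\right) = 1020 \left(-3\right) = -3060$)
$d - \left(21193 - -15758\right) = -3060 - \left(21193 - -15758\right) = -3060 - \left(21193 + 15758\right) = -3060 - 36951 = -40011$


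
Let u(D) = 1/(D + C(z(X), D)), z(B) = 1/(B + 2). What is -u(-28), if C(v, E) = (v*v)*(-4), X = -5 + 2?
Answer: 1/32 ≈ 0.031250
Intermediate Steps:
X = -3
z(B) = 1/(2 + B)
C(v, E) = -4*v² (C(v, E) = v²*(-4) = -4*v²)
u(D) = 1/(-4 + D) (u(D) = 1/(D - 4/(2 - 3)²) = 1/(D - 4*(1/(-1))²) = 1/(D - 4*(-1)²) = 1/(D - 4*1) = 1/(D - 4) = 1/(-4 + D))
-u(-28) = -1/(-4 - 28) = -1/(-32) = -1*(-1/32) = 1/32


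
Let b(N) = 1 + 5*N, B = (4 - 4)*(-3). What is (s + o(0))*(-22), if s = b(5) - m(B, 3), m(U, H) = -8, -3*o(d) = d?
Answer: -748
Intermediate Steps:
o(d) = -d/3
B = 0 (B = 0*(-3) = 0)
s = 34 (s = (1 + 5*5) - 1*(-8) = (1 + 25) + 8 = 26 + 8 = 34)
(s + o(0))*(-22) = (34 - 1/3*0)*(-22) = (34 + 0)*(-22) = 34*(-22) = -748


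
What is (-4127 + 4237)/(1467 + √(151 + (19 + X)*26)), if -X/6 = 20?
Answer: 8965/119698 - 275*I*√11/359094 ≈ 0.074897 - 0.0025399*I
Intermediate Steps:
X = -120 (X = -6*20 = -120)
(-4127 + 4237)/(1467 + √(151 + (19 + X)*26)) = (-4127 + 4237)/(1467 + √(151 + (19 - 120)*26)) = 110/(1467 + √(151 - 101*26)) = 110/(1467 + √(151 - 2626)) = 110/(1467 + √(-2475)) = 110/(1467 + 15*I*√11)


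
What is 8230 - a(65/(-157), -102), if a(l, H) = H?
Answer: 8332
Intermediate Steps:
8230 - a(65/(-157), -102) = 8230 - 1*(-102) = 8230 + 102 = 8332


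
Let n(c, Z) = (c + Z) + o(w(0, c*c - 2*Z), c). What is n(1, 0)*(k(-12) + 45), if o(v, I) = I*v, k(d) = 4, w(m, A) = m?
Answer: 49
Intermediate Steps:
n(c, Z) = Z + c (n(c, Z) = (c + Z) + c*0 = (Z + c) + 0 = Z + c)
n(1, 0)*(k(-12) + 45) = (0 + 1)*(4 + 45) = 1*49 = 49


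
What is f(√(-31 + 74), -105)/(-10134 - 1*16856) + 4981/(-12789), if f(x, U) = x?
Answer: -4981/12789 - √43/26990 ≈ -0.38972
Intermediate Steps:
f(√(-31 + 74), -105)/(-10134 - 1*16856) + 4981/(-12789) = √(-31 + 74)/(-10134 - 1*16856) + 4981/(-12789) = √43/(-10134 - 16856) + 4981*(-1/12789) = √43/(-26990) - 4981/12789 = √43*(-1/26990) - 4981/12789 = -√43/26990 - 4981/12789 = -4981/12789 - √43/26990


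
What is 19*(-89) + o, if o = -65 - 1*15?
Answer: -1771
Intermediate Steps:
o = -80 (o = -65 - 15 = -80)
19*(-89) + o = 19*(-89) - 80 = -1691 - 80 = -1771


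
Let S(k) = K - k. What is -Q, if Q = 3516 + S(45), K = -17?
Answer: -3454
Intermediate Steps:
S(k) = -17 - k
Q = 3454 (Q = 3516 + (-17 - 1*45) = 3516 + (-17 - 45) = 3516 - 62 = 3454)
-Q = -1*3454 = -3454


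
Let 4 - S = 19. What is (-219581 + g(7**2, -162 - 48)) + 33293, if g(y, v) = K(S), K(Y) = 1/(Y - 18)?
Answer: -6147505/33 ≈ -1.8629e+5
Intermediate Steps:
S = -15 (S = 4 - 1*19 = 4 - 19 = -15)
K(Y) = 1/(-18 + Y)
g(y, v) = -1/33 (g(y, v) = 1/(-18 - 15) = 1/(-33) = -1/33)
(-219581 + g(7**2, -162 - 48)) + 33293 = (-219581 - 1/33) + 33293 = -7246174/33 + 33293 = -6147505/33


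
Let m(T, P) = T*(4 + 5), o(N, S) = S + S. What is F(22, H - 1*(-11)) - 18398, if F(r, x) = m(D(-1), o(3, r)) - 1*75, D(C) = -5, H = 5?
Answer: -18518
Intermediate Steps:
o(N, S) = 2*S
m(T, P) = 9*T (m(T, P) = T*9 = 9*T)
F(r, x) = -120 (F(r, x) = 9*(-5) - 1*75 = -45 - 75 = -120)
F(22, H - 1*(-11)) - 18398 = -120 - 18398 = -18518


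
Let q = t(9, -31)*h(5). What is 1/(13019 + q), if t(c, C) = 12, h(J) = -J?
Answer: 1/12959 ≈ 7.7166e-5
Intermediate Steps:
q = -60 (q = 12*(-1*5) = 12*(-5) = -60)
1/(13019 + q) = 1/(13019 - 60) = 1/12959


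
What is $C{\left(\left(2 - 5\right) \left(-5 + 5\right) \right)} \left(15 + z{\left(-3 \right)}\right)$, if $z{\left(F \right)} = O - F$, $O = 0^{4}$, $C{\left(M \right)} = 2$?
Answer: $36$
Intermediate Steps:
$O = 0$
$z{\left(F \right)} = - F$ ($z{\left(F \right)} = 0 - F = - F$)
$C{\left(\left(2 - 5\right) \left(-5 + 5\right) \right)} \left(15 + z{\left(-3 \right)}\right) = 2 \left(15 - -3\right) = 2 \left(15 + 3\right) = 2 \cdot 18 = 36$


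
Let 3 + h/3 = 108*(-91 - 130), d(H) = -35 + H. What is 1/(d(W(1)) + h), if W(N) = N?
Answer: -1/71647 ≈ -1.3957e-5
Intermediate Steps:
h = -71613 (h = -9 + 3*(108*(-91 - 130)) = -9 + 3*(108*(-221)) = -9 + 3*(-23868) = -9 - 71604 = -71613)
1/(d(W(1)) + h) = 1/((-35 + 1) - 71613) = 1/(-34 - 71613) = 1/(-71647) = -1/71647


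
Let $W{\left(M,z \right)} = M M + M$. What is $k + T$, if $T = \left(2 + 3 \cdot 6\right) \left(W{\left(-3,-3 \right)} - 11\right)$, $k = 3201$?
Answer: $3101$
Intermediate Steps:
$W{\left(M,z \right)} = M + M^{2}$ ($W{\left(M,z \right)} = M^{2} + M = M + M^{2}$)
$T = -100$ ($T = \left(2 + 3 \cdot 6\right) \left(- 3 \left(1 - 3\right) - 11\right) = \left(2 + 18\right) \left(\left(-3\right) \left(-2\right) - 11\right) = 20 \left(6 - 11\right) = 20 \left(-5\right) = -100$)
$k + T = 3201 - 100 = 3101$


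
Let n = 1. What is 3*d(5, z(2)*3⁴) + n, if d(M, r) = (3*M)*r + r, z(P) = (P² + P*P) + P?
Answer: 38881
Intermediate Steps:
z(P) = P + 2*P² (z(P) = (P² + P²) + P = 2*P² + P = P + 2*P²)
d(M, r) = r + 3*M*r (d(M, r) = 3*M*r + r = r + 3*M*r)
3*d(5, z(2)*3⁴) + n = 3*(((2*(1 + 2*2))*3⁴)*(1 + 3*5)) + 1 = 3*(((2*(1 + 4))*81)*(1 + 15)) + 1 = 3*(((2*5)*81)*16) + 1 = 3*((10*81)*16) + 1 = 3*(810*16) + 1 = 3*12960 + 1 = 38880 + 1 = 38881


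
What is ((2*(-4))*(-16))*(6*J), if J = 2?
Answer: 1536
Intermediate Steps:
((2*(-4))*(-16))*(6*J) = ((2*(-4))*(-16))*(6*2) = -8*(-16)*12 = 128*12 = 1536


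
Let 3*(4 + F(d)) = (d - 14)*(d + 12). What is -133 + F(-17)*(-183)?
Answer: -8856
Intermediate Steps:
F(d) = -4 + (-14 + d)*(12 + d)/3 (F(d) = -4 + ((d - 14)*(d + 12))/3 = -4 + ((-14 + d)*(12 + d))/3 = -4 + (-14 + d)*(12 + d)/3)
-133 + F(-17)*(-183) = -133 + (-60 - ⅔*(-17) + (⅓)*(-17)²)*(-183) = -133 + (-60 + 34/3 + (⅓)*289)*(-183) = -133 + (-60 + 34/3 + 289/3)*(-183) = -133 + (143/3)*(-183) = -133 - 8723 = -8856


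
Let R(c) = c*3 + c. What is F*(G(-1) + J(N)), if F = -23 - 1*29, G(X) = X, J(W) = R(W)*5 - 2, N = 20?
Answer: -20644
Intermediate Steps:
R(c) = 4*c (R(c) = 3*c + c = 4*c)
J(W) = -2 + 20*W (J(W) = (4*W)*5 - 2 = 20*W - 2 = -2 + 20*W)
F = -52 (F = -23 - 29 = -52)
F*(G(-1) + J(N)) = -52*(-1 + (-2 + 20*20)) = -52*(-1 + (-2 + 400)) = -52*(-1 + 398) = -52*397 = -20644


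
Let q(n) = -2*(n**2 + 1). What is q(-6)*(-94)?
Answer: 6956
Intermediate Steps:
q(n) = -2 - 2*n**2 (q(n) = -2*(1 + n**2) = -2 - 2*n**2)
q(-6)*(-94) = (-2 - 2*(-6)**2)*(-94) = (-2 - 2*36)*(-94) = (-2 - 72)*(-94) = -74*(-94) = 6956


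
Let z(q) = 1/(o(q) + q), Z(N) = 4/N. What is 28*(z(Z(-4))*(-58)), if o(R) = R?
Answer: 812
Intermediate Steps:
z(q) = 1/(2*q) (z(q) = 1/(q + q) = 1/(2*q))
28*(z(Z(-4))*(-58)) = 28*((1/(2*((4/(-4)))))*(-58)) = 28*((1/(2*((4*(-1/4)))))*(-58)) = 28*(((1/2)/(-1))*(-58)) = 28*(((1/2)*(-1))*(-58)) = 28*(-1/2*(-58)) = 28*29 = 812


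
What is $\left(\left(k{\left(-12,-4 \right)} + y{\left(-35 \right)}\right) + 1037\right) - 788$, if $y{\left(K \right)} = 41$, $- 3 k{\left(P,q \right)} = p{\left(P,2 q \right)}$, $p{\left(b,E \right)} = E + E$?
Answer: $\frac{886}{3} \approx 295.33$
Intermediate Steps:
$p{\left(b,E \right)} = 2 E$
$k{\left(P,q \right)} = - \frac{4 q}{3}$ ($k{\left(P,q \right)} = - \frac{2 \cdot 2 q}{3} = - \frac{4 q}{3}$)
$\left(\left(k{\left(-12,-4 \right)} + y{\left(-35 \right)}\right) + 1037\right) - 788 = \left(\left(\left(- \frac{4}{3}\right) \left(-4\right) + 41\right) + 1037\right) - 788 = \left(\left(\frac{16}{3} + 41\right) + 1037\right) - 788 = \left(\frac{139}{3} + 1037\right) - 788 = \frac{3250}{3} - 788 = \frac{886}{3}$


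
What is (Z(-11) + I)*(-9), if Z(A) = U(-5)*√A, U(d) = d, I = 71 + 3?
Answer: -666 + 45*I*√11 ≈ -666.0 + 149.25*I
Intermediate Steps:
I = 74
Z(A) = -5*√A
(Z(-11) + I)*(-9) = (-5*I*√11 + 74)*(-9) = (74 - 5*I*√11)*(-9) = -666 + 45*I*√11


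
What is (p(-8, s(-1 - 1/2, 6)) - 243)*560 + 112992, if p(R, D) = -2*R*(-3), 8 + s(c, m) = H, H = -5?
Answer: -49968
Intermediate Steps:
s(c, m) = -13 (s(c, m) = -8 - 5 = -13)
p(R, D) = 6*R
(p(-8, s(-1 - 1/2, 6)) - 243)*560 + 112992 = (6*(-8) - 243)*560 + 112992 = (-48 - 243)*560 + 112992 = -291*560 + 112992 = -162960 + 112992 = -49968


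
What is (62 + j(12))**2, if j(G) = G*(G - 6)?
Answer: 17956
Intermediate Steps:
j(G) = G*(-6 + G)
(62 + j(12))**2 = (62 + 12*(-6 + 12))**2 = (62 + 12*6)**2 = (62 + 72)**2 = 134**2 = 17956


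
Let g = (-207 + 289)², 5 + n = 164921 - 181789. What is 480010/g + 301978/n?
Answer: 3034354329/56727026 ≈ 53.490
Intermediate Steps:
n = -16873 (n = -5 + (164921 - 181789) = -5 - 16868 = -16873)
g = 6724 (g = 82² = 6724)
480010/g + 301978/n = 480010/6724 + 301978/(-16873) = 480010*(1/6724) + 301978*(-1/16873) = 240005/3362 - 301978/16873 = 3034354329/56727026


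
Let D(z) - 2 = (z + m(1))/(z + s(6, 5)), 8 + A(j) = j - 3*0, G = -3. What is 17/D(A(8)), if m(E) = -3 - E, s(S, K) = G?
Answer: 51/10 ≈ 5.1000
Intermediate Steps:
s(S, K) = -3
A(j) = -8 + j (A(j) = -8 + (j - 3*0) = -8 + (j + 0) = -8 + j)
D(z) = 2 + (-4 + z)/(-3 + z) (D(z) = 2 + (z + (-3 - 1*1))/(z - 3) = 2 + (z + (-3 - 1))/(-3 + z) = 2 + (z - 4)/(-3 + z) = 2 + (-4 + z)/(-3 + z))
17/D(A(8)) = 17/(((-10 + 3*(-8 + 8))/(-3 + (-8 + 8)))) = 17/(((-10 + 3*0)/(-3 + 0))) = 17/(((-10 + 0)/(-3))) = 17/((-1/3*(-10))) = 17/(10/3) = 17*(3/10) = 51/10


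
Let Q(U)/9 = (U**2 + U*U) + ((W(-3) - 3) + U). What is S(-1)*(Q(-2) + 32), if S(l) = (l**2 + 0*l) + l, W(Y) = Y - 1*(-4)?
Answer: 0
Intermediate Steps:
W(Y) = 4 + Y (W(Y) = Y + 4 = 4 + Y)
S(l) = l + l**2 (S(l) = (l**2 + 0) + l = l**2 + l = l + l**2)
Q(U) = -18 + 9*U + 18*U**2 (Q(U) = 9*((U**2 + U*U) + (((4 - 3) - 3) + U)) = 9*((U**2 + U**2) + ((1 - 3) + U)) = 9*(2*U**2 + (-2 + U)) = 9*(-2 + U + 2*U**2) = -18 + 9*U + 18*U**2)
S(-1)*(Q(-2) + 32) = (-(1 - 1))*((-18 + 9*(-2) + 18*(-2)**2) + 32) = (-1*0)*((-18 - 18 + 18*4) + 32) = 0*((-18 - 18 + 72) + 32) = 0*(36 + 32) = 0*68 = 0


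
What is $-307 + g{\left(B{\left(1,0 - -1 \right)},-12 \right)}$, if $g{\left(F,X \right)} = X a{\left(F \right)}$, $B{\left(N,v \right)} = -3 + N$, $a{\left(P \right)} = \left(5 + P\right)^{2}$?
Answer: $-415$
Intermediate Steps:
$g{\left(F,X \right)} = X \left(5 + F\right)^{2}$
$-307 + g{\left(B{\left(1,0 - -1 \right)},-12 \right)} = -307 - 12 \left(5 + \left(-3 + 1\right)\right)^{2} = -307 - 12 \left(5 - 2\right)^{2} = -307 - 12 \cdot 3^{2} = -307 - 108 = -415$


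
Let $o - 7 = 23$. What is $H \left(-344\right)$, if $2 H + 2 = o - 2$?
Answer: $-4472$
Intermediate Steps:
$o = 30$ ($o = 7 + 23 = 30$)
$H = 13$ ($H = -1 + \frac{30 - 2}{2} = -1 + \frac{1}{2} \cdot 28 = -1 + 14 = 13$)
$H \left(-344\right) = 13 \left(-344\right) = -4472$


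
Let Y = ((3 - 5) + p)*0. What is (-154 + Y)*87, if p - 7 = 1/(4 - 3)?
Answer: -13398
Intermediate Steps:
p = 8 (p = 7 + 1/(4 - 3) = 7 + 1/1 = 7 + 1 = 8)
Y = 0 (Y = ((3 - 5) + 8)*0 = (-2 + 8)*0 = 6*0 = 0)
(-154 + Y)*87 = (-154 + 0)*87 = -154*87 = -13398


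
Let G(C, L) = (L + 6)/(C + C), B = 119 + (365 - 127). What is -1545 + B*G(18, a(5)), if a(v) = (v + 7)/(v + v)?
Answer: -7368/5 ≈ -1473.6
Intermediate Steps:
B = 357 (B = 119 + 238 = 357)
a(v) = (7 + v)/(2*v) (a(v) = (7 + v)/((2*v)) = (7 + v)*(1/(2*v)) = (7 + v)/(2*v))
G(C, L) = (6 + L)/(2*C) (G(C, L) = (6 + L)/((2*C)) = (6 + L)*(1/(2*C)) = (6 + L)/(2*C))
-1545 + B*G(18, a(5)) = -1545 + 357*((½)*(6 + (½)*(7 + 5)/5)/18) = -1545 + 357*((½)*(1/18)*(6 + (½)*(⅕)*12)) = -1545 + 357*((½)*(1/18)*(6 + 6/5)) = -1545 + 357*((½)*(1/18)*(36/5)) = -1545 + 357*(⅕) = -1545 + 357/5 = -7368/5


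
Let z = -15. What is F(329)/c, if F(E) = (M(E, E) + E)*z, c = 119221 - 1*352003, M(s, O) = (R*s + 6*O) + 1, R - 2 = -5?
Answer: 6585/77594 ≈ 0.084865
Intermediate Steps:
R = -3 (R = 2 - 5 = -3)
M(s, O) = 1 - 3*s + 6*O (M(s, O) = (-3*s + 6*O) + 1 = 1 - 3*s + 6*O)
c = -232782 (c = 119221 - 352003 = -232782)
F(E) = -15 - 60*E (F(E) = ((1 - 3*E + 6*E) + E)*(-15) = ((1 + 3*E) + E)*(-15) = (1 + 4*E)*(-15) = -15 - 60*E)
F(329)/c = (-15 - 60*329)/(-232782) = (-15 - 19740)*(-1/232782) = -19755*(-1/232782) = 6585/77594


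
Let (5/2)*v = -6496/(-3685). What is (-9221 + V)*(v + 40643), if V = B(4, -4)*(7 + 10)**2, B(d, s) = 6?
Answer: -5606716819029/18425 ≈ -3.0430e+8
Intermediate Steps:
V = 1734 (V = 6*(7 + 10)**2 = 6*17**2 = 6*289 = 1734)
v = 12992/18425 (v = 2*(-6496/(-3685))/5 = 2*(-6496*(-1/3685))/5 = (2/5)*(6496/3685) = 12992/18425 ≈ 0.70513)
(-9221 + V)*(v + 40643) = (-9221 + 1734)*(12992/18425 + 40643) = -7487*748860267/18425 = -5606716819029/18425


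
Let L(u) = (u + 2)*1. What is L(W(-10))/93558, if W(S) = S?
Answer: -4/46779 ≈ -8.5508e-5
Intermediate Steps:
L(u) = 2 + u (L(u) = (2 + u)*1 = 2 + u)
L(W(-10))/93558 = (2 - 10)/93558 = -8*1/93558 = -4/46779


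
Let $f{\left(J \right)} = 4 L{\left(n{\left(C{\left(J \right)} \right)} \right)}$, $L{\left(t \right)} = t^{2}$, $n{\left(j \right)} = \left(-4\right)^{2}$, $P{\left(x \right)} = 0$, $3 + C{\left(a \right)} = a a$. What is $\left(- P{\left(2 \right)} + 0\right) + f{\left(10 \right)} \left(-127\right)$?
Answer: $-130048$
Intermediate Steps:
$C{\left(a \right)} = -3 + a^{2}$ ($C{\left(a \right)} = -3 + a a = -3 + a^{2}$)
$n{\left(j \right)} = 16$
$f{\left(J \right)} = 1024$ ($f{\left(J \right)} = 4 \cdot 16^{2} = 4 \cdot 256 = 1024$)
$\left(- P{\left(2 \right)} + 0\right) + f{\left(10 \right)} \left(-127\right) = \left(\left(-1\right) 0 + 0\right) + 1024 \left(-127\right) = \left(0 + 0\right) - 130048 = 0 - 130048 = -130048$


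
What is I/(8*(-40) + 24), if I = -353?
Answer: 353/296 ≈ 1.1926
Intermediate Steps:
I/(8*(-40) + 24) = -353/(8*(-40) + 24) = -353/(-320 + 24) = -353/(-296) = -353*(-1/296) = 353/296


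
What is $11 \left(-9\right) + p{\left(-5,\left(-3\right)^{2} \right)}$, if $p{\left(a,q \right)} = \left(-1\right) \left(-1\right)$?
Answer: $-98$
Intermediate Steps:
$p{\left(a,q \right)} = 1$
$11 \left(-9\right) + p{\left(-5,\left(-3\right)^{2} \right)} = 11 \left(-9\right) + 1 = -99 + 1 = -98$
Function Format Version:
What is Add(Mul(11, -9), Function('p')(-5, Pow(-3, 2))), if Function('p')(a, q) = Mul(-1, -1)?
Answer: -98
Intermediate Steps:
Function('p')(a, q) = 1
Add(Mul(11, -9), Function('p')(-5, Pow(-3, 2))) = Add(Mul(11, -9), 1) = Add(-99, 1) = -98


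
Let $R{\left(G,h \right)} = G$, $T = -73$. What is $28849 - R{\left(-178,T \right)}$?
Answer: $29027$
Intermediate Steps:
$28849 - R{\left(-178,T \right)} = 28849 - -178 = 28849 + 178 = 29027$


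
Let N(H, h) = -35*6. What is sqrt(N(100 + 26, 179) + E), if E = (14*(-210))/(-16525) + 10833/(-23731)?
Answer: I*sqrt(1293510743988456585)/78430955 ≈ 14.501*I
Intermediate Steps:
N(H, h) = -210
E = -21849237/78430955 (E = -2940*(-1/16525) + 10833*(-1/23731) = 588/3305 - 10833/23731 = -21849237/78430955 ≈ -0.27858)
sqrt(N(100 + 26, 179) + E) = sqrt(-210 - 21849237/78430955) = sqrt(-16492349787/78430955) = I*sqrt(1293510743988456585)/78430955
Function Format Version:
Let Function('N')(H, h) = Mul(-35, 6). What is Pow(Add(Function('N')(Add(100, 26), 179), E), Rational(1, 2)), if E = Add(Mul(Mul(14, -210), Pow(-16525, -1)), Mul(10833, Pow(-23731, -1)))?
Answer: Mul(Rational(1, 78430955), I, Pow(1293510743988456585, Rational(1, 2))) ≈ Mul(14.501, I)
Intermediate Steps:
Function('N')(H, h) = -210
E = Rational(-21849237, 78430955) (E = Add(Mul(-2940, Rational(-1, 16525)), Mul(10833, Rational(-1, 23731))) = Add(Rational(588, 3305), Rational(-10833, 23731)) = Rational(-21849237, 78430955) ≈ -0.27858)
Pow(Add(Function('N')(Add(100, 26), 179), E), Rational(1, 2)) = Pow(Add(-210, Rational(-21849237, 78430955)), Rational(1, 2)) = Pow(Rational(-16492349787, 78430955), Rational(1, 2)) = Mul(Rational(1, 78430955), I, Pow(1293510743988456585, Rational(1, 2)))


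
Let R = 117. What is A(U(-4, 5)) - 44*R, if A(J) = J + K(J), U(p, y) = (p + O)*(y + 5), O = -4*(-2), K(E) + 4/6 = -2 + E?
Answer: -15212/3 ≈ -5070.7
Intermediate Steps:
K(E) = -8/3 + E (K(E) = -⅔ + (-2 + E) = -8/3 + E)
O = 8
U(p, y) = (5 + y)*(8 + p) (U(p, y) = (p + 8)*(y + 5) = (8 + p)*(5 + y) = (5 + y)*(8 + p))
A(J) = -8/3 + 2*J (A(J) = J + (-8/3 + J) = -8/3 + 2*J)
A(U(-4, 5)) - 44*R = (-8/3 + 2*(40 + 5*(-4) + 8*5 - 4*5)) - 44*117 = (-8/3 + 2*(40 - 20 + 40 - 20)) - 5148 = (-8/3 + 2*40) - 5148 = (-8/3 + 80) - 5148 = 232/3 - 5148 = -15212/3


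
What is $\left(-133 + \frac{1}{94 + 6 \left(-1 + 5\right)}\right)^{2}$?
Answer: $\frac{246270249}{13924} \approx 17687.0$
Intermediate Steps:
$\left(-133 + \frac{1}{94 + 6 \left(-1 + 5\right)}\right)^{2} = \left(-133 + \frac{1}{94 + 6 \cdot 4}\right)^{2} = \left(-133 + \frac{1}{94 + 24}\right)^{2} = \left(-133 + \frac{1}{118}\right)^{2} = \left(- \frac{15693}{118}\right)^{2} = \frac{246270249}{13924}$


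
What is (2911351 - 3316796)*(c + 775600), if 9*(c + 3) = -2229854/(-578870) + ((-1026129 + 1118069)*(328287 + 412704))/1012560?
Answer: -2791433979543599955883/8792109108 ≈ -3.1749e+11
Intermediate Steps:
c = 328524517938347/43960545540 (c = -3 + (-2229854/(-578870) + ((-1026129 + 1118069)*(328287 + 412704))/1012560)/9 = -3 + (-2229854*(-1/578870) + (91940*740991)*(1/1012560))/9 = -3 + (1114927/289435 + 68126712540*(1/1012560))/9 = -3 + (1114927/289435 + 1135445209/16876)/9 = -3 + (1/9)*(328656399574967/4884505060) = -3 + 328656399574967/43960545540 = 328524517938347/43960545540 ≈ 7473.2)
(2911351 - 3316796)*(c + 775600) = (2911351 - 3316796)*(328524517938347/43960545540 + 775600) = -405445*34424323638762347/43960545540 = -2791433979543599955883/8792109108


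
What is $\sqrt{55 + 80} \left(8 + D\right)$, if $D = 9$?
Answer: $51 \sqrt{15} \approx 197.52$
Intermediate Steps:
$\sqrt{55 + 80} \left(8 + D\right) = \sqrt{55 + 80} \left(8 + 9\right) = \sqrt{135} \cdot 17 = 3 \sqrt{15} \cdot 17 = 51 \sqrt{15}$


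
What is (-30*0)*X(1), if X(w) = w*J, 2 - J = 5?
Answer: 0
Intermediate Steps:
J = -3 (J = 2 - 1*5 = 2 - 5 = -3)
X(w) = -3*w (X(w) = w*(-3) = -3*w)
(-30*0)*X(1) = (-30*0)*(-3*1) = 0*(-3) = 0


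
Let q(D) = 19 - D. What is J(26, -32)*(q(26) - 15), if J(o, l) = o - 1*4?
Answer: -484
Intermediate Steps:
J(o, l) = -4 + o (J(o, l) = o - 4 = -4 + o)
J(26, -32)*(q(26) - 15) = (-4 + 26)*((19 - 1*26) - 15) = 22*((19 - 26) - 15) = 22*(-7 - 15) = 22*(-22) = -484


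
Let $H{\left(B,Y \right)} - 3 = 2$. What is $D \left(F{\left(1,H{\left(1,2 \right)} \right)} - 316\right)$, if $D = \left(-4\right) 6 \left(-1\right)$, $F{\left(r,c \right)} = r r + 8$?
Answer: $-7368$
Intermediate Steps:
$H{\left(B,Y \right)} = 5$ ($H{\left(B,Y \right)} = 3 + 2 = 5$)
$F{\left(r,c \right)} = 8 + r^{2}$ ($F{\left(r,c \right)} = r^{2} + 8 = 8 + r^{2}$)
$D = 24$ ($D = \left(-24\right) \left(-1\right) = 24$)
$D \left(F{\left(1,H{\left(1,2 \right)} \right)} - 316\right) = 24 \left(\left(8 + 1^{2}\right) - 316\right) = 24 \left(\left(8 + 1\right) - 316\right) = 24 \left(9 - 316\right) = 24 \left(-307\right) = -7368$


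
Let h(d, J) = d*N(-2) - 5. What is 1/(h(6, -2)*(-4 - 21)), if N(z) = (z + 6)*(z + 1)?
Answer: 1/725 ≈ 0.0013793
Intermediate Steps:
N(z) = (1 + z)*(6 + z) (N(z) = (6 + z)*(1 + z) = (1 + z)*(6 + z))
h(d, J) = -5 - 4*d (h(d, J) = d*(6 + (-2)**2 + 7*(-2)) - 5 = d*(6 + 4 - 14) - 5 = d*(-4) - 5 = -4*d - 5 = -5 - 4*d)
1/(h(6, -2)*(-4 - 21)) = 1/((-5 - 4*6)*(-4 - 21)) = 1/((-5 - 24)*(-25)) = 1/(-29*(-25)) = 1/725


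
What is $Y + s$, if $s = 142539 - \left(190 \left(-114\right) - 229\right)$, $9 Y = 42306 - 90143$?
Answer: $\frac{1432015}{9} \approx 1.5911 \cdot 10^{5}$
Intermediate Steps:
$Y = - \frac{47837}{9}$ ($Y = \frac{42306 - 90143}{9} = \frac{1}{9} \left(-47837\right) = - \frac{47837}{9} \approx -5315.2$)
$s = 164428$ ($s = 142539 - \left(-21660 - 229\right) = 142539 - -21889 = 142539 + 21889 = 164428$)
$Y + s = - \frac{47837}{9} + 164428 = \frac{1432015}{9}$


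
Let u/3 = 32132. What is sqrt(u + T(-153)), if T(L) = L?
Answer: sqrt(96243) ≈ 310.23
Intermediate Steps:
u = 96396 (u = 3*32132 = 96396)
sqrt(u + T(-153)) = sqrt(96396 - 153) = sqrt(96243)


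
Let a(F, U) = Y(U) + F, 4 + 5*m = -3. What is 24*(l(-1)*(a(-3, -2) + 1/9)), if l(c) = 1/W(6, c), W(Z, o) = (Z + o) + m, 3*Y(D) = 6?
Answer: -160/27 ≈ -5.9259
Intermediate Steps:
m = -7/5 (m = -⅘ + (⅕)*(-3) = -⅘ - ⅗ = -7/5 ≈ -1.4000)
Y(D) = 2 (Y(D) = (⅓)*6 = 2)
a(F, U) = 2 + F
W(Z, o) = -7/5 + Z + o (W(Z, o) = (Z + o) - 7/5 = -7/5 + Z + o)
l(c) = 1/(23/5 + c) (l(c) = 1/(-7/5 + 6 + c) = 1/(23/5 + c))
24*(l(-1)*(a(-3, -2) + 1/9)) = 24*((5/(23 + 5*(-1)))*((2 - 3) + 1/9)) = 24*((5/(23 - 5))*(-1 + ⅑)) = 24*((5/18)*(-8/9)) = 24*(-20/81) = -160/27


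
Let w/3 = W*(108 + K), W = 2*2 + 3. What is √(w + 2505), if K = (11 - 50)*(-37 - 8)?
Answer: 2*√10407 ≈ 204.03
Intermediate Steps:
W = 7 (W = 4 + 3 = 7)
K = 1755 (K = -39*(-45) = 1755)
w = 39123 (w = 3*(7*(108 + 1755)) = 3*(7*1863) = 3*13041 = 39123)
√(w + 2505) = √(39123 + 2505) = √41628 = 2*√10407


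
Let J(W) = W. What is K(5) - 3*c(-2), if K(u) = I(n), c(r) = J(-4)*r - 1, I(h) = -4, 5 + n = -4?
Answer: -25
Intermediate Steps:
n = -9 (n = -5 - 4 = -9)
c(r) = -1 - 4*r (c(r) = -4*r - 1 = -1 - 4*r)
K(u) = -4
K(5) - 3*c(-2) = -4 - 3*(-1 - 4*(-2)) = -4 - 3*(-1 + 8) = -4 - 3*7 = -4 - 21 = -25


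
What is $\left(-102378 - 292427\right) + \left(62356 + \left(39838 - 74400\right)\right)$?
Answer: $-367011$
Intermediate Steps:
$\left(-102378 - 292427\right) + \left(62356 + \left(39838 - 74400\right)\right) = -394805 + \left(62356 + \left(39838 - 74400\right)\right) = -394805 + \left(62356 - 34562\right) = -394805 + 27794 = -367011$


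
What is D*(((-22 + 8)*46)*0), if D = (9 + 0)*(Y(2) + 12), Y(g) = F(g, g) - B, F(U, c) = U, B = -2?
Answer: 0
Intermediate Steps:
Y(g) = 2 + g (Y(g) = g - 1*(-2) = g + 2 = 2 + g)
D = 144 (D = (9 + 0)*((2 + 2) + 12) = 9*(4 + 12) = 9*16 = 144)
D*(((-22 + 8)*46)*0) = 144*(((-22 + 8)*46)*0) = 144*(-14*46*0) = 144*(-644*0) = 144*0 = 0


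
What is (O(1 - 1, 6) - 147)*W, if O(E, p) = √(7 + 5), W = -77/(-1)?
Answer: -11319 + 154*√3 ≈ -11052.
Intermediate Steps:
W = 77 (W = -77*(-1) = 77)
O(E, p) = 2*√3 (O(E, p) = √12 = 2*√3)
(O(1 - 1, 6) - 147)*W = (2*√3 - 147)*77 = (-147 + 2*√3)*77 = -11319 + 154*√3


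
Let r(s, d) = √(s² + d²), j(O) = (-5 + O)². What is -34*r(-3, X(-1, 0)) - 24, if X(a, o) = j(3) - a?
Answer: -24 - 34*√34 ≈ -222.25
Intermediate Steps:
X(a, o) = 4 - a (X(a, o) = (-5 + 3)² - a = (-2)² - a = 4 - a)
r(s, d) = √(d² + s²)
-34*r(-3, X(-1, 0)) - 24 = -34*√((4 - 1*(-1))² + (-3)²) - 24 = -34*√((4 + 1)² + 9) - 24 = -34*√(5² + 9) - 24 = -34*√(25 + 9) - 24 = -34*√34 - 24 = -24 - 34*√34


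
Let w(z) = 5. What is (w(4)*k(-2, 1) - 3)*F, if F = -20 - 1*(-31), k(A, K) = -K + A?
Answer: -198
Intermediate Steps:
k(A, K) = A - K
F = 11 (F = -20 + 31 = 11)
(w(4)*k(-2, 1) - 3)*F = (5*(-2 - 1*1) - 3)*11 = (5*(-2 - 1) - 3)*11 = (5*(-3) - 3)*11 = (-15 - 3)*11 = -18*11 = -198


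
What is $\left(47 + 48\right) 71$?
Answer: $6745$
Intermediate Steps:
$\left(47 + 48\right) 71 = 95 \cdot 71 = 6745$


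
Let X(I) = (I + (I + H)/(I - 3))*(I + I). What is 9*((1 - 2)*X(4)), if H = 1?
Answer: -648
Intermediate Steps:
X(I) = 2*I*(I + (1 + I)/(-3 + I)) (X(I) = (I + (I + 1)/(I - 3))*(I + I) = (I + (1 + I)/(-3 + I))*(2*I) = 2*I*(I + (1 + I)/(-3 + I)))
9*((1 - 2)*X(4)) = 9*((1 - 2)*(2*4*(1 + 4² - 2*4)/(-3 + 4))) = 9*(-2*4*(1 + 16 - 8)/1) = 9*(-2*4*9) = 9*(-1*72) = 9*(-72) = -648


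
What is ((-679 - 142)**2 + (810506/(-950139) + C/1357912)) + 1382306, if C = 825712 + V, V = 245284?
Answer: 663277351527305617/322551287442 ≈ 2.0563e+6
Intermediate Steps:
C = 1070996 (C = 825712 + 245284 = 1070996)
((-679 - 142)**2 + (810506/(-950139) + C/1357912)) + 1382306 = ((-679 - 142)**2 + (810506/(-950139) + 1070996/1357912)) + 1382306 = ((-821)**2 + (810506*(-1/950139) + 1070996*(1/1357912))) + 1382306 = (674041 + (-810506/950139 + 267749/339478)) + 1382306 = (674041 - 20750188757/322551287442) + 1382306 = 217412771588504365/322551287442 + 1382306 = 663277351527305617/322551287442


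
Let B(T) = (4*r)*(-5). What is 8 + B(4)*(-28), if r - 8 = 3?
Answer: 6168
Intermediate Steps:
r = 11 (r = 8 + 3 = 11)
B(T) = -220 (B(T) = (4*11)*(-5) = 44*(-5) = -220)
8 + B(4)*(-28) = 8 - 220*(-28) = 8 + 6160 = 6168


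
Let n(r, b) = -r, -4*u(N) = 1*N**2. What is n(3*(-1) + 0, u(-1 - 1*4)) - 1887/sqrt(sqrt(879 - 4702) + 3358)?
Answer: 3 - 1887/sqrt(3358 + I*sqrt(3823)) ≈ -29.559 + 0.29973*I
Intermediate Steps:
u(N) = -N**2/4
n(3*(-1) + 0, u(-1 - 1*4)) - 1887/sqrt(sqrt(879 - 4702) + 3358) = -(3*(-1) + 0) - 1887/sqrt(sqrt(879 - 4702) + 3358) = -(-3 + 0) - 1887/sqrt(sqrt(-3823) + 3358) = -1*(-3) - 1887/sqrt(I*sqrt(3823) + 3358) = 3 - 1887/sqrt(3358 + I*sqrt(3823))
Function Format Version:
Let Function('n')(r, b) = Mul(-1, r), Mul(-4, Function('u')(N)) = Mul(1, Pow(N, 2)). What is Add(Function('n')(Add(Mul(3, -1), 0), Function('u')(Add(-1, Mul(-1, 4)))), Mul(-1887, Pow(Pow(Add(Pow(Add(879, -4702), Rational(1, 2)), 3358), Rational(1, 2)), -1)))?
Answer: Add(3, Mul(-1887, Pow(Add(3358, Mul(I, Pow(3823, Rational(1, 2)))), Rational(-1, 2)))) ≈ Add(-29.559, Mul(0.29973, I))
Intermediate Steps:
Function('u')(N) = Mul(Rational(-1, 4), Pow(N, 2)) (Function('u')(N) = Mul(Rational(-1, 4), Mul(1, Pow(N, 2))) = Mul(Rational(-1, 4), Pow(N, 2)))
Add(Function('n')(Add(Mul(3, -1), 0), Function('u')(Add(-1, Mul(-1, 4)))), Mul(-1887, Pow(Pow(Add(Pow(Add(879, -4702), Rational(1, 2)), 3358), Rational(1, 2)), -1))) = Add(Mul(-1, Add(Mul(3, -1), 0)), Mul(-1887, Pow(Pow(Add(Pow(Add(879, -4702), Rational(1, 2)), 3358), Rational(1, 2)), -1))) = Add(Mul(-1, Add(-3, 0)), Mul(-1887, Pow(Pow(Add(Pow(-3823, Rational(1, 2)), 3358), Rational(1, 2)), -1))) = Add(Mul(-1, -3), Mul(-1887, Pow(Pow(Add(Mul(I, Pow(3823, Rational(1, 2))), 3358), Rational(1, 2)), -1))) = Add(3, Mul(-1887, Pow(Pow(Add(3358, Mul(I, Pow(3823, Rational(1, 2)))), Rational(1, 2)), -1))) = Add(3, Mul(-1887, Pow(Add(3358, Mul(I, Pow(3823, Rational(1, 2)))), Rational(-1, 2))))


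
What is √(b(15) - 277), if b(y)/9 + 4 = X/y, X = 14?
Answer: I*√7615/5 ≈ 17.453*I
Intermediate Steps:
b(y) = -36 + 126/y (b(y) = -36 + 9*(14/y) = -36 + 126/y)
√(b(15) - 277) = √((-36 + 126/15) - 277) = √((-36 + 126*(1/15)) - 277) = √((-36 + 42/5) - 277) = √(-138/5 - 277) = √(-1523/5) = I*√7615/5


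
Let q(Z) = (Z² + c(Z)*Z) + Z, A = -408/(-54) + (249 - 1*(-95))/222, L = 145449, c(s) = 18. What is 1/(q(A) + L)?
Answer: 110889/16157070649 ≈ 6.8632e-6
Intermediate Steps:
A = 3032/333 (A = -408*(-1/54) + (249 + 95)*(1/222) = 68/9 + 344*(1/222) = 68/9 + 172/111 = 3032/333 ≈ 9.1051)
q(Z) = Z² + 19*Z (q(Z) = (Z² + 18*Z) + Z = Z² + 19*Z)
1/(q(A) + L) = 1/(3032*(19 + 3032/333)/333 + 145449) = 1/((3032/333)*(9359/333) + 145449) = 1/(28376488/110889 + 145449) = 1/(16157070649/110889) = 110889/16157070649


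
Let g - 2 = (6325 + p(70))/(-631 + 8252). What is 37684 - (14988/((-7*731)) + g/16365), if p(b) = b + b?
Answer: 24051055273667921/638180291805 ≈ 37687.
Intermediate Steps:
p(b) = 2*b
g = 21707/7621 (g = 2 + (6325 + 2*70)/(-631 + 8252) = 2 + (6325 + 140)/7621 = 2 + 6465*(1/7621) = 2 + 6465/7621 = 21707/7621 ≈ 2.8483)
37684 - (14988/((-7*731)) + g/16365) = 37684 - (14988/((-7*731)) + (21707/7621)/16365) = 37684 - (14988/(-5117) + (21707/7621)*(1/16365)) = 37684 - (14988*(-1/5117) + 21707/124717665) = 37684 - (-14988/5117 + 21707/124717665) = 37684 - 1*(-1869157288301/638180291805) = 37684 + 1869157288301/638180291805 = 24051055273667921/638180291805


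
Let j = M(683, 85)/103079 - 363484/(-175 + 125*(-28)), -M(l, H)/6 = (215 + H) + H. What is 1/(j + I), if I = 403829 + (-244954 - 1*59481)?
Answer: 378815325/37689429491036 ≈ 1.0051e-5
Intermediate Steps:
M(l, H) = -1290 - 12*H (M(l, H) = -6*((215 + H) + H) = -6*(215 + 2*H) = -1290 - 12*H)
I = 99394 (I = 403829 + (-244954 - 59481) = 403829 - 304435 = 99394)
j = 37459077986/378815325 (j = (-1290 - 12*85)/103079 - 363484/(-175 + 125*(-28)) = (-1290 - 1020)*(1/103079) - 363484/(-175 - 3500) = -2310*1/103079 - 363484/(-3675) = -2310/103079 - 363484*(-1/3675) = -2310/103079 + 363484/3675 = 37459077986/378815325 ≈ 98.885)
1/(j + I) = 1/(37459077986/378815325 + 99394) = 1/(37689429491036/378815325) = 378815325/37689429491036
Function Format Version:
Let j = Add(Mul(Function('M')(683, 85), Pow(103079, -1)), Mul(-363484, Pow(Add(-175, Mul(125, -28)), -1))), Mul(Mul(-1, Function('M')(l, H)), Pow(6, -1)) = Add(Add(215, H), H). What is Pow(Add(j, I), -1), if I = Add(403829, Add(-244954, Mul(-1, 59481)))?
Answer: Rational(378815325, 37689429491036) ≈ 1.0051e-5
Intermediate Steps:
Function('M')(l, H) = Add(-1290, Mul(-12, H)) (Function('M')(l, H) = Mul(-6, Add(Add(215, H), H)) = Mul(-6, Add(215, Mul(2, H))) = Add(-1290, Mul(-12, H)))
I = 99394 (I = Add(403829, Add(-244954, -59481)) = Add(403829, -304435) = 99394)
j = Rational(37459077986, 378815325) (j = Add(Mul(Add(-1290, Mul(-12, 85)), Pow(103079, -1)), Mul(-363484, Pow(Add(-175, Mul(125, -28)), -1))) = Add(Mul(Add(-1290, -1020), Rational(1, 103079)), Mul(-363484, Pow(Add(-175, -3500), -1))) = Add(Mul(-2310, Rational(1, 103079)), Mul(-363484, Pow(-3675, -1))) = Add(Rational(-2310, 103079), Mul(-363484, Rational(-1, 3675))) = Add(Rational(-2310, 103079), Rational(363484, 3675)) = Rational(37459077986, 378815325) ≈ 98.885)
Pow(Add(j, I), -1) = Pow(Add(Rational(37459077986, 378815325), 99394), -1) = Pow(Rational(37689429491036, 378815325), -1) = Rational(378815325, 37689429491036)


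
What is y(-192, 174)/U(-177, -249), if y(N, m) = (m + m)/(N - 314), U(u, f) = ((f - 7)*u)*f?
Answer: 29/475753344 ≈ 6.0956e-8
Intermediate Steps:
U(u, f) = f*u*(-7 + f) (U(u, f) = ((-7 + f)*u)*f = (u*(-7 + f))*f = f*u*(-7 + f))
y(N, m) = 2*m/(-314 + N) (y(N, m) = (2*m)/(-314 + N) = 2*m/(-314 + N))
y(-192, 174)/U(-177, -249) = (2*174/(-314 - 192))/((-249*(-177)*(-7 - 249))) = (2*174/(-506))/((-249*(-177)*(-256))) = (2*174*(-1/506))/(-11282688) = -174/253*(-1/11282688) = 29/475753344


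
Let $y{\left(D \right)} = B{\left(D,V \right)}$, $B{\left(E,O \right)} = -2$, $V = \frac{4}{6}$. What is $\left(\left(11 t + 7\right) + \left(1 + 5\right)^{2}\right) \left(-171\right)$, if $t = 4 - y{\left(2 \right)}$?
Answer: $-18639$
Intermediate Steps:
$V = \frac{2}{3}$ ($V = 4 \cdot \frac{1}{6} = \frac{2}{3} \approx 0.66667$)
$y{\left(D \right)} = -2$
$t = 6$ ($t = 4 - -2 = 4 + 2 = 6$)
$\left(\left(11 t + 7\right) + \left(1 + 5\right)^{2}\right) \left(-171\right) = \left(\left(11 \cdot 6 + 7\right) + \left(1 + 5\right)^{2}\right) \left(-171\right) = \left(\left(66 + 7\right) + 6^{2}\right) \left(-171\right) = \left(73 + 36\right) \left(-171\right) = 109 \left(-171\right) = -18639$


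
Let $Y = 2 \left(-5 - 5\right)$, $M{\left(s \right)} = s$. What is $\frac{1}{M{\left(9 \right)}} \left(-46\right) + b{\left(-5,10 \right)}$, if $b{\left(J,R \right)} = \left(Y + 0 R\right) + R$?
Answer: $- \frac{136}{9} \approx -15.111$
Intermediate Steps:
$Y = -20$ ($Y = 2 \left(-10\right) = -20$)
$b{\left(J,R \right)} = -20 + R$ ($b{\left(J,R \right)} = \left(-20 + 0 R\right) + R = \left(-20 + 0\right) + R = -20 + R$)
$\frac{1}{M{\left(9 \right)}} \left(-46\right) + b{\left(-5,10 \right)} = \frac{1}{9} \left(-46\right) + \left(-20 + 10\right) = \frac{1}{9} \left(-46\right) - 10 = - \frac{46}{9} - 10 = - \frac{136}{9}$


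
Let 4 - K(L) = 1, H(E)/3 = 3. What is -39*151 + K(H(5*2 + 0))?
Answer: -5886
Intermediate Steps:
H(E) = 9 (H(E) = 3*3 = 9)
K(L) = 3 (K(L) = 4 - 1*1 = 4 - 1 = 3)
-39*151 + K(H(5*2 + 0)) = -39*151 + 3 = -5889 + 3 = -5886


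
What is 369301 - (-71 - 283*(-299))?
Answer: 284755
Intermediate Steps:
369301 - (-71 - 283*(-299)) = 369301 - (-71 + 84617) = 369301 - 1*84546 = 369301 - 84546 = 284755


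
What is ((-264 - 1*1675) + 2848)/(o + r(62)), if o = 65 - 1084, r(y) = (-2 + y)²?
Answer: 909/2581 ≈ 0.35219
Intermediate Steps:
o = -1019
((-264 - 1*1675) + 2848)/(o + r(62)) = ((-264 - 1*1675) + 2848)/(-1019 + (-2 + 62)²) = ((-264 - 1675) + 2848)/(-1019 + 60²) = (-1939 + 2848)/(-1019 + 3600) = 909/2581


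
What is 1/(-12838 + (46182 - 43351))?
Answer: -1/10007 ≈ -9.9930e-5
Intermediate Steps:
1/(-12838 + (46182 - 43351)) = 1/(-12838 + 2831) = 1/(-10007) = -1/10007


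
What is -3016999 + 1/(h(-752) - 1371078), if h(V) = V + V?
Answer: -4141078521419/1372582 ≈ -3.0170e+6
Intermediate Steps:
h(V) = 2*V
-3016999 + 1/(h(-752) - 1371078) = -3016999 + 1/(2*(-752) - 1371078) = -3016999 + 1/(-1504 - 1371078) = -3016999 + 1/(-1372582) = -3016999 - 1/1372582 = -4141078521419/1372582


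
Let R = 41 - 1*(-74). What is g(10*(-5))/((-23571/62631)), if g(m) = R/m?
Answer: 160057/26190 ≈ 6.1114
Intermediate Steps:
R = 115 (R = 41 + 74 = 115)
g(m) = 115/m
g(10*(-5))/((-23571/62631)) = (115/((10*(-5))))/((-23571/62631)) = (115/(-50))/((-23571*1/62631)) = (115*(-1/50))/(-2619/6959) = -23/10*(-6959/2619) = 160057/26190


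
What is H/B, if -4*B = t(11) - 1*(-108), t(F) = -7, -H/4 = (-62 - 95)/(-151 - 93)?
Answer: 628/6161 ≈ 0.10193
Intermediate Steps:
H = -157/61 (H = -4*(-62 - 95)/(-151 - 93) = -(-628)/(-244) = -(-628)*(-1)/244 = -4*157/244 = -157/61 ≈ -2.5738)
B = -101/4 (B = -(-7 - 1*(-108))/4 = -(-7 + 108)/4 = -¼*101 = -101/4 ≈ -25.250)
H/B = -157/61/(-101/4) = -4/101*(-157/61) = 628/6161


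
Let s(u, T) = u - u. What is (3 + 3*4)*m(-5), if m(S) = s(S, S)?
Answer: 0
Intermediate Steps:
s(u, T) = 0
m(S) = 0
(3 + 3*4)*m(-5) = (3 + 3*4)*0 = (3 + 12)*0 = 15*0 = 0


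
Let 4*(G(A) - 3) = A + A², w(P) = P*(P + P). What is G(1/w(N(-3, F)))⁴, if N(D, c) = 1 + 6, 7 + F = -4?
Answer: 177021173188332907281/2177953337809371136 ≈ 81.279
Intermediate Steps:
F = -11 (F = -7 - 4 = -11)
N(D, c) = 7
w(P) = 2*P² (w(P) = P*(2*P) = 2*P²)
G(A) = 3 + A/4 + A²/4 (G(A) = 3 + (A + A²)/4 = 3 + (A/4 + A²/4) = 3 + A/4 + A²/4)
G(1/w(N(-3, F)))⁴ = (3 + (1/(2*7²))/4 + (1/(2*7²))²/4)⁴ = (3 + (1/(2*49))/4 + (1/(2*49))²/4)⁴ = (3 + (1/98)/4 + (1/98)²/4)⁴ = (3 + (1*(1/98))/4 + (1*(1/98))²/4)⁴ = (3 + (¼)*(1/98) + (1/98)²/4)⁴ = (3 + 1/392 + (¼)*(1/9604))⁴ = (3 + 1/392 + 1/38416)⁴ = (115347/38416)⁴ = 177021173188332907281/2177953337809371136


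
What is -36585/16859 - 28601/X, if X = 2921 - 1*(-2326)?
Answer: -674145754/88459173 ≈ -7.6210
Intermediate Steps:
X = 5247 (X = 2921 + 2326 = 5247)
-36585/16859 - 28601/X = -36585/16859 - 28601/5247 = -674145754/88459173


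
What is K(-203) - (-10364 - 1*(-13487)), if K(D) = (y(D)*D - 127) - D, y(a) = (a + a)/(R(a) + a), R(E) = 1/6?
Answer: -4202707/1217 ≈ -3453.3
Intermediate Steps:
R(E) = ⅙
y(a) = 2*a/(⅙ + a) (y(a) = (a + a)/(⅙ + a) = (2*a)/(⅙ + a) = 2*a/(⅙ + a))
K(D) = -127 - D + 12*D²/(1 + 6*D) (K(D) = ((12*D/(1 + 6*D))*D - 127) - D = (12*D²/(1 + 6*D) - 127) - D = (-127 + 12*D²/(1 + 6*D)) - D = -127 - D + 12*D²/(1 + 6*D))
K(-203) - (-10364 - 1*(-13487)) = (-127 - 763*(-203) + 6*(-203)²)/(1 + 6*(-203)) - (-10364 - 1*(-13487)) = (-127 + 154889 + 6*41209)/(1 - 1218) - (-10364 + 13487) = (-127 + 154889 + 247254)/(-1217) - 1*3123 = -1/1217*402016 - 3123 = -402016/1217 - 3123 = -4202707/1217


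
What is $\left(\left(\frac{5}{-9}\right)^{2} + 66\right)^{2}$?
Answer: $\frac{28847641}{6561} \approx 4396.8$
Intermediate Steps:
$\left(\left(\frac{5}{-9}\right)^{2} + 66\right)^{2} = \left(\left(5 \left(- \frac{1}{9}\right)\right)^{2} + 66\right)^{2} = \left(\left(- \frac{5}{9}\right)^{2} + 66\right)^{2} = \left(\frac{25}{81} + 66\right)^{2} = \left(\frac{5371}{81}\right)^{2} = \frac{28847641}{6561}$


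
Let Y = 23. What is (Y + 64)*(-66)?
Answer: -5742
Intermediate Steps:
(Y + 64)*(-66) = (23 + 64)*(-66) = 87*(-66) = -5742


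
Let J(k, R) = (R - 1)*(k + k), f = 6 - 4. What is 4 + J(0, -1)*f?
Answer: 4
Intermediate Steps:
f = 2
J(k, R) = 2*k*(-1 + R) (J(k, R) = (-1 + R)*(2*k) = 2*k*(-1 + R))
4 + J(0, -1)*f = 4 + (2*0*(-1 - 1))*2 = 4 + (2*0*(-2))*2 = 4 + 0*2 = 4 + 0 = 4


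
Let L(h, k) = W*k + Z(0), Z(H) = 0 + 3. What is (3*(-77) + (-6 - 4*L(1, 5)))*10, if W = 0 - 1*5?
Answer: -1490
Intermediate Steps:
W = -5 (W = 0 - 5 = -5)
Z(H) = 3
L(h, k) = 3 - 5*k (L(h, k) = -5*k + 3 = 3 - 5*k)
(3*(-77) + (-6 - 4*L(1, 5)))*10 = (3*(-77) + (-6 - 4*(3 - 5*5)))*10 = (-231 + (-6 - 4*(3 - 25)))*10 = (-231 + (-6 - 4*(-22)))*10 = (-231 + (-6 + 88))*10 = (-231 + 82)*10 = -149*10 = -1490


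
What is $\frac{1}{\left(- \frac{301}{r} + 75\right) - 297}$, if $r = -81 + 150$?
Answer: $- \frac{69}{15619} \approx -0.0044177$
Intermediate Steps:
$r = 69$
$\frac{1}{\left(- \frac{301}{r} + 75\right) - 297} = \frac{1}{\left(- \frac{301}{69} + 75\right) - 297} = \frac{1}{\frac{4874}{69} - 297} = \frac{1}{- \frac{15619}{69}} = - \frac{69}{15619}$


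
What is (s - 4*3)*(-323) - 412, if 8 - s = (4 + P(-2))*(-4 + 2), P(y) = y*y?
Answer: -4288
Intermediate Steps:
P(y) = y²
s = 24 (s = 8 - (4 + (-2)²)*(-4 + 2) = 8 - (4 + 4)*(-2) = 8 - 8*(-2) = 8 - 1*(-16) = 8 + 16 = 24)
(s - 4*3)*(-323) - 412 = (24 - 4*3)*(-323) - 412 = (24 - 12)*(-323) - 412 = 12*(-323) - 412 = -3876 - 412 = -4288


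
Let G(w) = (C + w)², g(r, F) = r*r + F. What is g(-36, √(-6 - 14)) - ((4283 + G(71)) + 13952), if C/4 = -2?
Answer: -20908 + 2*I*√5 ≈ -20908.0 + 4.4721*I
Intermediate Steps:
C = -8 (C = 4*(-2) = -8)
g(r, F) = F + r² (g(r, F) = r² + F = F + r²)
G(w) = (-8 + w)²
g(-36, √(-6 - 14)) - ((4283 + G(71)) + 13952) = (√(-6 - 14) + (-36)²) - ((4283 + (-8 + 71)²) + 13952) = (√(-20) + 1296) - ((4283 + 63²) + 13952) = (2*I*√5 + 1296) - ((4283 + 3969) + 13952) = (1296 + 2*I*√5) - (8252 + 13952) = (1296 + 2*I*√5) - 1*22204 = (1296 + 2*I*√5) - 22204 = -20908 + 2*I*√5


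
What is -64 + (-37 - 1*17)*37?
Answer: -2062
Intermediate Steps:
-64 + (-37 - 1*17)*37 = -64 + (-37 - 17)*37 = -64 - 54*37 = -64 - 1998 = -2062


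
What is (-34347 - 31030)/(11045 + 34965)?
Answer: -611/430 ≈ -1.4209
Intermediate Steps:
(-34347 - 31030)/(11045 + 34965) = -65377/46010 = -65377*1/46010 = -611/430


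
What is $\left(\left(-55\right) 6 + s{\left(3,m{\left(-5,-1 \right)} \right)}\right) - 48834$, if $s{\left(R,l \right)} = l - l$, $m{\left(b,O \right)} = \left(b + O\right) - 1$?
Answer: $-49164$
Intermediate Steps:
$m{\left(b,O \right)} = -1 + O + b$ ($m{\left(b,O \right)} = \left(O + b\right) - 1 = -1 + O + b$)
$s{\left(R,l \right)} = 0$
$\left(\left(-55\right) 6 + s{\left(3,m{\left(-5,-1 \right)} \right)}\right) - 48834 = \left(\left(-55\right) 6 + 0\right) - 48834 = \left(-330 + 0\right) - 48834 = -330 - 48834 = -49164$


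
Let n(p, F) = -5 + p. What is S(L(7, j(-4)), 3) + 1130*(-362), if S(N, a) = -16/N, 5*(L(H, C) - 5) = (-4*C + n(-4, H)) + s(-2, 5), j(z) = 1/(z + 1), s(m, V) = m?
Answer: -9408500/23 ≈ -4.0907e+5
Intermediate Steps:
j(z) = 1/(1 + z)
L(H, C) = 14/5 - 4*C/5 (L(H, C) = 5 + ((-4*C + (-5 - 4)) - 2)/5 = 5 + ((-4*C - 9) - 2)/5 = 5 + ((-9 - 4*C) - 2)/5 = 5 + (-11 - 4*C)/5 = 5 + (-11/5 - 4*C/5) = 14/5 - 4*C/5)
S(L(7, j(-4)), 3) + 1130*(-362) = -16/(14/5 - 4/(5*(1 - 4))) + 1130*(-362) = -16/(14/5 - ⅘/(-3)) - 409060 = -16/(14/5 - ⅘*(-⅓)) - 409060 = -16/(14/5 + 4/15) - 409060 = -16/46/15 - 409060 = -16*15/46 - 409060 = -120/23 - 409060 = -9408500/23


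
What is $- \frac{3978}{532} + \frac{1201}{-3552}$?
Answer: $- \frac{3692197}{472416} \approx -7.8156$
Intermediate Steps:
$- \frac{3978}{532} + \frac{1201}{-3552} = \left(-3978\right) \frac{1}{532} + 1201 \left(- \frac{1}{3552}\right) = - \frac{1989}{266} - \frac{1201}{3552} = - \frac{3692197}{472416}$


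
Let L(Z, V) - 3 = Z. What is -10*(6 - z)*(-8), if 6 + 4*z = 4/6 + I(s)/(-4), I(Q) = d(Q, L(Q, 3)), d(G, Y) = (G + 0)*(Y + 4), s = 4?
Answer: 2420/3 ≈ 806.67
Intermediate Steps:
L(Z, V) = 3 + Z
d(G, Y) = G*(4 + Y)
I(Q) = Q*(7 + Q) (I(Q) = Q*(4 + (3 + Q)) = Q*(7 + Q))
z = -49/12 (z = -3/2 + (4/6 + (4*(7 + 4))/(-4))/4 = -3/2 + (4*(⅙) + (4*11)*(-¼))/4 = -3/2 + (⅔ + 44*(-¼))/4 = -3/2 + (⅔ - 11)/4 = -3/2 + (¼)*(-31/3) = -3/2 - 31/12 = -49/12 ≈ -4.0833)
-10*(6 - z)*(-8) = -10*(6 - 1*(-49/12))*(-8) = -10*(6 + 49/12)*(-8) = -10*121/12*(-8) = -605/6*(-8) = 2420/3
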